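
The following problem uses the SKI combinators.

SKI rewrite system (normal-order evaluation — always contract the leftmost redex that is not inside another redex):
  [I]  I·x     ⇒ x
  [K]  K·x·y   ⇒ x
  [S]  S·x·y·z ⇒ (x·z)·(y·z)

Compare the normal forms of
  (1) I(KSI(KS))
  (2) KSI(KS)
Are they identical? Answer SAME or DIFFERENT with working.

Term A:
  start: I(KSI(KS))
  →1  KSI(KS)
  →2  S(KS)

Term B:
  start: KSI(KS)
  →1  S(KS)

Answer: SAME — A ⇓ S(KS), B ⇓ S(KS)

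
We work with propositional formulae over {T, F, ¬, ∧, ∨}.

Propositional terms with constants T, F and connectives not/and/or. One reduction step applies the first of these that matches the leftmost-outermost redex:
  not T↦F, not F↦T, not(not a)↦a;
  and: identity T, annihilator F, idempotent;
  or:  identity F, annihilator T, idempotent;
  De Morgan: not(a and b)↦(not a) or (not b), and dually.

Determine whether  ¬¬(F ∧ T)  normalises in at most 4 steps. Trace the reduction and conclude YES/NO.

  start: ¬¬(F ∧ T)
  [1] F ∧ T
  [2] F

Answer: YES — reaches normal form F in 2 ≤ 4 steps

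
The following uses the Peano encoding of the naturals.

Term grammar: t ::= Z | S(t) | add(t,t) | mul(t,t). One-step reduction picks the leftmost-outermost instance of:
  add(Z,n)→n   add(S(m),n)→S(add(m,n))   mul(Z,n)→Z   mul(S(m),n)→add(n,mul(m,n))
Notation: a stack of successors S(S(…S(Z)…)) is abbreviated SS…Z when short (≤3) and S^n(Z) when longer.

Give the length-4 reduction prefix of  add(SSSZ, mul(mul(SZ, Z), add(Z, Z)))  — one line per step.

Answer: after 4 steps: S(S(S(mul(mul(SZ, Z), add(Z, Z)))))

Derivation:
  start: add(SSSZ, mul(mul(SZ, Z), add(Z, Z)))
  step 1: S(add(SSZ, mul(mul(SZ, Z), add(Z, Z))))
  step 2: S(S(add(SZ, mul(mul(SZ, Z), add(Z, Z)))))
  step 3: S(S(S(add(Z, mul(mul(SZ, Z), add(Z, Z))))))
  step 4: S(S(S(mul(mul(SZ, Z), add(Z, Z)))))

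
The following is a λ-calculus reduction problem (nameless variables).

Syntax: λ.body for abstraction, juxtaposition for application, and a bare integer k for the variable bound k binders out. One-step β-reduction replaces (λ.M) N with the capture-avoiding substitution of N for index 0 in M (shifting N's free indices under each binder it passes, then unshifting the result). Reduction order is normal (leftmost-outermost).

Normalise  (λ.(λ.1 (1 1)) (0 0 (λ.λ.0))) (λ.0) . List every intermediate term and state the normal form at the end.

  start: (λ.(λ.1 (1 1)) (0 0 (λ.λ.0))) (λ.0)
  →1  (λ.(λ.0) ((λ.0) (λ.0))) ((λ.0) (λ.0) (λ.λ.0))
  →2  (λ.0) ((λ.0) (λ.0))
  →3  (λ.0) (λ.0)
  →4  λ.0

Answer: normal form = λ.0  (in 4 steps)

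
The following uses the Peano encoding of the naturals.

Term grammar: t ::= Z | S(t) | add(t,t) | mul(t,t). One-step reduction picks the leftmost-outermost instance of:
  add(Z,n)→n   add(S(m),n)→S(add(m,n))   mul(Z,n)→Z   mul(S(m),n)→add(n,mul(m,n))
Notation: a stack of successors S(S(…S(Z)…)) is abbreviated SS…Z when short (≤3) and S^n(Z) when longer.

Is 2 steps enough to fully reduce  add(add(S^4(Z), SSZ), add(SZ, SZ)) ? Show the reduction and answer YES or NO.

Answer: NO — after 2 steps the term is S(add(add(SSSZ, SSZ), add(SZ, SZ))), not yet normal

Working:
  start: add(add(S^4(Z), SSZ), add(SZ, SZ))
  →1  add(S(add(SSSZ, SSZ)), add(SZ, SZ))
  →2  S(add(add(SSSZ, SSZ), add(SZ, SZ)))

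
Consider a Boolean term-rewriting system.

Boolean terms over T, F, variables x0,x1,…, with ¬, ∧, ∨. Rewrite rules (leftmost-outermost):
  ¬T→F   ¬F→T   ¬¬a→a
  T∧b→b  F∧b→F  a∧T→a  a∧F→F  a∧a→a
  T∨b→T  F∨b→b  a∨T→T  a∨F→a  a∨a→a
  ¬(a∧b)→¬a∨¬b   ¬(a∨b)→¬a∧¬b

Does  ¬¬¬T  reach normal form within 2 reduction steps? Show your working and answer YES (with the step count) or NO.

Answer: YES — reaches normal form F in 2 ≤ 2 steps

Reduction:
  start: ¬¬¬T
  →1  ¬T
  →2  F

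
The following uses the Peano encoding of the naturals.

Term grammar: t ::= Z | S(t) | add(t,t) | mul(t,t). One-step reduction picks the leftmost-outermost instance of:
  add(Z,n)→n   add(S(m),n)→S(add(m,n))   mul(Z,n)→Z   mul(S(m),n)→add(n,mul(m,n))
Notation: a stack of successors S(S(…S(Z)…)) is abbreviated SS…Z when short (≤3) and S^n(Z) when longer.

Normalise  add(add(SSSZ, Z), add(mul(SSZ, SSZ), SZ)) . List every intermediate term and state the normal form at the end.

  start: add(add(SSSZ, Z), add(mul(SSZ, SSZ), SZ))
  [1] add(S(add(SSZ, Z)), add(mul(SSZ, SSZ), SZ))
  [2] S(add(add(SSZ, Z), add(mul(SSZ, SSZ), SZ)))
  [3] S(add(S(add(SZ, Z)), add(mul(SSZ, SSZ), SZ)))
  [4] S(S(add(add(SZ, Z), add(mul(SSZ, SSZ), SZ))))
  [5] S(S(add(S(add(Z, Z)), add(mul(SSZ, SSZ), SZ))))
  [6] S(S(S(add(add(Z, Z), add(mul(SSZ, SSZ), SZ)))))
  [7] S(S(S(add(Z, add(mul(SSZ, SSZ), SZ)))))
  [8] S(S(S(add(mul(SSZ, SSZ), SZ))))
  [9] S(S(S(add(add(SSZ, mul(SZ, SSZ)), SZ))))
  [10] S(S(S(add(S(add(SZ, mul(SZ, SSZ))), SZ))))
  [11] S(S(S(S(add(add(SZ, mul(SZ, SSZ)), SZ)))))
  [12] S(S(S(S(add(S(add(Z, mul(SZ, SSZ))), SZ)))))
  [13] S(S(S(S(S(add(add(Z, mul(SZ, SSZ)), SZ))))))
  [14] S(S(S(S(S(add(mul(SZ, SSZ), SZ))))))
  [15] S(S(S(S(S(add(add(SSZ, mul(Z, SSZ)), SZ))))))
  [16] S(S(S(S(S(add(S(add(SZ, mul(Z, SSZ))), SZ))))))
  [17] S(S(S(S(S(S(add(add(SZ, mul(Z, SSZ)), SZ)))))))
  [18] S(S(S(S(S(S(add(S(add(Z, mul(Z, SSZ))), SZ)))))))
  [19] S(S(S(S(S(S(S(add(add(Z, mul(Z, SSZ)), SZ))))))))
  [20] S(S(S(S(S(S(S(add(mul(Z, SSZ), SZ))))))))
  [21] S(S(S(S(S(S(S(add(Z, SZ))))))))
  [22] S^8(Z)

Answer: normal form = S^8(Z)  (in 22 steps)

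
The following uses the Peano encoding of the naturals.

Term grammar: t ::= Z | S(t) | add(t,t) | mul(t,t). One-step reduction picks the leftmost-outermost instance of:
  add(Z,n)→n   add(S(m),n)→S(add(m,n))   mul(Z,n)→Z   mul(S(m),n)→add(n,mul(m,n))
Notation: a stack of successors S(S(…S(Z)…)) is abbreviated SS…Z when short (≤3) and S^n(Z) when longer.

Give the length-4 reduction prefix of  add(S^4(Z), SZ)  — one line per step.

  start: add(S^4(Z), SZ)
  →1  S(add(SSSZ, SZ))
  →2  S(S(add(SSZ, SZ)))
  →3  S(S(S(add(SZ, SZ))))
  →4  S(S(S(S(add(Z, SZ)))))

Answer: after 4 steps: S(S(S(S(add(Z, SZ)))))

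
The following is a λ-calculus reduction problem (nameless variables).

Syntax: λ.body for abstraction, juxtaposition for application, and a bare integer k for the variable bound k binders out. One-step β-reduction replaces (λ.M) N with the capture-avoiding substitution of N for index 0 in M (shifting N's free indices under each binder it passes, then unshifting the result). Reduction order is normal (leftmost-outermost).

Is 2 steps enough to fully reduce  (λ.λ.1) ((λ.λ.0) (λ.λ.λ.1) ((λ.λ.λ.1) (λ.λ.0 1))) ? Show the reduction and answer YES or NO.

Answer: NO — after 2 steps the term is λ.(λ.0) ((λ.λ.λ.1) (λ.λ.0 1)), not yet normal

Reduction:
  start: (λ.λ.1) ((λ.λ.0) (λ.λ.λ.1) ((λ.λ.λ.1) (λ.λ.0 1)))
  step 1: λ.(λ.λ.0) (λ.λ.λ.1) ((λ.λ.λ.1) (λ.λ.0 1))
  step 2: λ.(λ.0) ((λ.λ.λ.1) (λ.λ.0 1))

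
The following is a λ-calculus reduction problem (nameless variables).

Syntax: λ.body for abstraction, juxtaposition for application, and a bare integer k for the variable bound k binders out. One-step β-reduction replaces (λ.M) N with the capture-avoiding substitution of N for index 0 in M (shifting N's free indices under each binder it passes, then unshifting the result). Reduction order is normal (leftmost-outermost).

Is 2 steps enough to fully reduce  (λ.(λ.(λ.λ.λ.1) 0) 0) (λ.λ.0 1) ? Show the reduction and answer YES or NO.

  start: (λ.(λ.(λ.λ.λ.1) 0) 0) (λ.λ.0 1)
  [1] (λ.(λ.λ.λ.1) 0) (λ.λ.0 1)
  [2] (λ.λ.λ.1) (λ.λ.0 1)

Answer: NO — after 2 steps the term is (λ.λ.λ.1) (λ.λ.0 1), not yet normal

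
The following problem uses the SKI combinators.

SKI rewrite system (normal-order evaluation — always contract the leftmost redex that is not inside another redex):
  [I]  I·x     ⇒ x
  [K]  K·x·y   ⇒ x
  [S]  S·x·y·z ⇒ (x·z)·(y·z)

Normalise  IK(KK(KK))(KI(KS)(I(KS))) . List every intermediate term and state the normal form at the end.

Answer: normal form = K  (in 3 steps)

Working:
  start: IK(KK(KK))(KI(KS)(I(KS)))
  [1] K(KK(KK))(KI(KS)(I(KS)))
  [2] KK(KK)
  [3] K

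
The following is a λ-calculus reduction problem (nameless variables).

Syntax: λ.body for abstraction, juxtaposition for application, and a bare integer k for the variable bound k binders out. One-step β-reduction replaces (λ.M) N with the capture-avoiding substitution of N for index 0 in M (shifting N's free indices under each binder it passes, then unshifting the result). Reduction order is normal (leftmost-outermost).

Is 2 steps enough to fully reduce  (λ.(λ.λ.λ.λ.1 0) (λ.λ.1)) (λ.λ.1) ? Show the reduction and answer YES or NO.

Answer: YES — reaches normal form λ.λ.λ.1 0 in 2 ≤ 2 steps

Working:
  start: (λ.(λ.λ.λ.λ.1 0) (λ.λ.1)) (λ.λ.1)
  step 1: (λ.λ.λ.λ.1 0) (λ.λ.1)
  step 2: λ.λ.λ.1 0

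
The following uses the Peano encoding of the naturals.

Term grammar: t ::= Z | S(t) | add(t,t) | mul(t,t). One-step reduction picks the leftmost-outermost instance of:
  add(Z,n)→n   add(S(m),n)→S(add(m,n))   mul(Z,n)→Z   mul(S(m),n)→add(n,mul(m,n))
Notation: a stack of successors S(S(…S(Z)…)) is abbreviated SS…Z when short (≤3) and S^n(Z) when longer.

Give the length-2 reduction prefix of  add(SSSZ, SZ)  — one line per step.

  start: add(SSSZ, SZ)
  step 1: S(add(SSZ, SZ))
  step 2: S(S(add(SZ, SZ)))

Answer: after 2 steps: S(S(add(SZ, SZ)))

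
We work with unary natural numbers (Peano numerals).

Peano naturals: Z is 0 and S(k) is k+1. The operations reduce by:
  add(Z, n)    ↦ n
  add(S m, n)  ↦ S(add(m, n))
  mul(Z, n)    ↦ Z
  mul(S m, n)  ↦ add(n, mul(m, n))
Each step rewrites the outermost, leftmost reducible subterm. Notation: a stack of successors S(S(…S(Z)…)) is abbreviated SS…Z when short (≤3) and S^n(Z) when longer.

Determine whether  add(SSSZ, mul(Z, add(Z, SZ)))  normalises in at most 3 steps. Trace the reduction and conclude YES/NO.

Answer: NO — after 3 steps the term is S(S(S(add(Z, mul(Z, add(Z, SZ)))))), not yet normal

Derivation:
  start: add(SSSZ, mul(Z, add(Z, SZ)))
  [1] S(add(SSZ, mul(Z, add(Z, SZ))))
  [2] S(S(add(SZ, mul(Z, add(Z, SZ)))))
  [3] S(S(S(add(Z, mul(Z, add(Z, SZ))))))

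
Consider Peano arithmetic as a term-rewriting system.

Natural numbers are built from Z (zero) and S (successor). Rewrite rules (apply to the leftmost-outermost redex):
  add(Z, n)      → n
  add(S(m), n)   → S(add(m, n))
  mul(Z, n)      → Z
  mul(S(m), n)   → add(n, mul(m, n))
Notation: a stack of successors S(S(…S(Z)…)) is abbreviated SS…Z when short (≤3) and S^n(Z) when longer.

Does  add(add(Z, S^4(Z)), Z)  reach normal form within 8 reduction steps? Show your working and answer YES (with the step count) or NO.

Answer: YES — reaches normal form S^4(Z) in 6 ≤ 8 steps

Derivation:
  start: add(add(Z, S^4(Z)), Z)
  step 1: add(S^4(Z), Z)
  step 2: S(add(SSSZ, Z))
  step 3: S(S(add(SSZ, Z)))
  step 4: S(S(S(add(SZ, Z))))
  step 5: S(S(S(S(add(Z, Z)))))
  step 6: S^4(Z)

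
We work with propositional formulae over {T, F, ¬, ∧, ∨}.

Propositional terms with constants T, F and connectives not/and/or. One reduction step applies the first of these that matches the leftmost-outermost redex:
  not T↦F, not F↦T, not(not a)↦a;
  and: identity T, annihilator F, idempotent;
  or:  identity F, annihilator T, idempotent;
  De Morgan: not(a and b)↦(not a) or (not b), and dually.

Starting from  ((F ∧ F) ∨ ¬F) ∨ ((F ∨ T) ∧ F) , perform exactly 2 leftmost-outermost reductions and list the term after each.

  start: ((F ∧ F) ∨ ¬F) ∨ ((F ∨ T) ∧ F)
  [1] (F ∨ ¬F) ∨ ((F ∨ T) ∧ F)
  [2] ¬F ∨ ((F ∨ T) ∧ F)

Answer: after 2 steps: ¬F ∨ ((F ∨ T) ∧ F)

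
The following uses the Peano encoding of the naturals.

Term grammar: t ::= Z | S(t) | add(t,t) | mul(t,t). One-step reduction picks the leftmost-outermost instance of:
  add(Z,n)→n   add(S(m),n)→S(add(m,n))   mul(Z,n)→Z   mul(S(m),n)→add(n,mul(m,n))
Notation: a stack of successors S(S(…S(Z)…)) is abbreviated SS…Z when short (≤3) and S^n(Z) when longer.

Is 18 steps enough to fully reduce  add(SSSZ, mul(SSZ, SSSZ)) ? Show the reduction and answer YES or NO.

  start: add(SSSZ, mul(SSZ, SSSZ))
  [1] S(add(SSZ, mul(SSZ, SSSZ)))
  [2] S(S(add(SZ, mul(SSZ, SSSZ))))
  [3] S(S(S(add(Z, mul(SSZ, SSSZ)))))
  [4] S(S(S(mul(SSZ, SSSZ))))
  [5] S(S(S(add(SSSZ, mul(SZ, SSSZ)))))
  [6] S(S(S(S(add(SSZ, mul(SZ, SSSZ))))))
  [7] S(S(S(S(S(add(SZ, mul(SZ, SSSZ)))))))
  [8] S(S(S(S(S(S(add(Z, mul(SZ, SSSZ))))))))
  [9] S(S(S(S(S(S(mul(SZ, SSSZ)))))))
  [10] S(S(S(S(S(S(add(SSSZ, mul(Z, SSSZ))))))))
  [11] S(S(S(S(S(S(S(add(SSZ, mul(Z, SSSZ)))))))))
  [12] S(S(S(S(S(S(S(S(add(SZ, mul(Z, SSSZ))))))))))
  [13] S(S(S(S(S(S(S(S(S(add(Z, mul(Z, SSSZ)))))))))))
  [14] S(S(S(S(S(S(S(S(S(mul(Z, SSSZ))))))))))
  [15] S^9(Z)

Answer: YES — reaches normal form S^9(Z) in 15 ≤ 18 steps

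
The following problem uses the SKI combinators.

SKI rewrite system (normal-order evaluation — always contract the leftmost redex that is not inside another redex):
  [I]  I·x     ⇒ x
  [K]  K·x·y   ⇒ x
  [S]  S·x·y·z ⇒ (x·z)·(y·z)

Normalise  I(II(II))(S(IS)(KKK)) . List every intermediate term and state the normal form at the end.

Answer: normal form = SSK  (in 7 steps)

Derivation:
  start: I(II(II))(S(IS)(KKK))
  [1] II(II)(S(IS)(KKK))
  [2] I(II)(S(IS)(KKK))
  [3] II(S(IS)(KKK))
  [4] I(S(IS)(KKK))
  [5] S(IS)(KKK)
  [6] SS(KKK)
  [7] SSK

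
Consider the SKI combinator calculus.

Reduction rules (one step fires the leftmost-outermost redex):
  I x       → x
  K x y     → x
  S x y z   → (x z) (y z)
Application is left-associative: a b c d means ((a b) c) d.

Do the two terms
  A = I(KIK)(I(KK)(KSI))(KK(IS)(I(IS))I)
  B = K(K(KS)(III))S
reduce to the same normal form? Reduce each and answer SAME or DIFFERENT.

Answer: SAME — A ⇓ KS, B ⇓ KS

Working:
Term A:
  start: I(KIK)(I(KK)(KSI))(KK(IS)(I(IS))I)
  step 1: KIK(I(KK)(KSI))(KK(IS)(I(IS))I)
  step 2: I(I(KK)(KSI))(KK(IS)(I(IS))I)
  step 3: I(KK)(KSI)(KK(IS)(I(IS))I)
  step 4: KK(KSI)(KK(IS)(I(IS))I)
  step 5: K(KK(IS)(I(IS))I)
  step 6: K(K(I(IS))I)
  step 7: K(I(IS))
  step 8: K(IS)
  step 9: KS

Term B:
  start: K(K(KS)(III))S
  step 1: K(KS)(III)
  step 2: KS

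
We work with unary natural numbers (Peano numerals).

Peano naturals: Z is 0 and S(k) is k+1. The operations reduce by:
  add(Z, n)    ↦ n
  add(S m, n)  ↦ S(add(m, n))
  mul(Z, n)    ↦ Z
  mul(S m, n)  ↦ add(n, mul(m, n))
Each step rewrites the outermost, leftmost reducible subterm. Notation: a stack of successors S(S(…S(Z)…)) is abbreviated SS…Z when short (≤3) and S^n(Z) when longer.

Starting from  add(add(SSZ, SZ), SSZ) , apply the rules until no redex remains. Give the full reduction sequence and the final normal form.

  start: add(add(SSZ, SZ), SSZ)
  step 1: add(S(add(SZ, SZ)), SSZ)
  step 2: S(add(add(SZ, SZ), SSZ))
  step 3: S(add(S(add(Z, SZ)), SSZ))
  step 4: S(S(add(add(Z, SZ), SSZ)))
  step 5: S(S(add(SZ, SSZ)))
  step 6: S(S(S(add(Z, SSZ))))
  step 7: S^5(Z)

Answer: normal form = S^5(Z)  (in 7 steps)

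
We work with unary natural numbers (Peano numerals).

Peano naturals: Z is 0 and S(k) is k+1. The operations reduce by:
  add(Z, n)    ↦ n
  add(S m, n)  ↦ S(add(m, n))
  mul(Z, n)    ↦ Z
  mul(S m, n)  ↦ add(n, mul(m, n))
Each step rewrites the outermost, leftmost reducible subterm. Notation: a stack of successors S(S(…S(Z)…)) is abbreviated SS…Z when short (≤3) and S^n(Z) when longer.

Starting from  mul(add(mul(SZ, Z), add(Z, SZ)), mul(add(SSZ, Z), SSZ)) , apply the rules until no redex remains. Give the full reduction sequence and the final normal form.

  start: mul(add(mul(SZ, Z), add(Z, SZ)), mul(add(SSZ, Z), SSZ))
  →1  mul(add(add(Z, mul(Z, Z)), add(Z, SZ)), mul(add(SSZ, Z), SSZ))
  →2  mul(add(mul(Z, Z), add(Z, SZ)), mul(add(SSZ, Z), SSZ))
  →3  mul(add(Z, add(Z, SZ)), mul(add(SSZ, Z), SSZ))
  →4  mul(add(Z, SZ), mul(add(SSZ, Z), SSZ))
  →5  mul(SZ, mul(add(SSZ, Z), SSZ))
  →6  add(mul(add(SSZ, Z), SSZ), mul(Z, mul(add(SSZ, Z), SSZ)))
  →7  add(mul(S(add(SZ, Z)), SSZ), mul(Z, mul(add(SSZ, Z), SSZ)))
  →8  add(add(SSZ, mul(add(SZ, Z), SSZ)), mul(Z, mul(add(SSZ, Z), SSZ)))
  →9  add(S(add(SZ, mul(add(SZ, Z), SSZ))), mul(Z, mul(add(SSZ, Z), SSZ)))
  →10  S(add(add(SZ, mul(add(SZ, Z), SSZ)), mul(Z, mul(add(SSZ, Z), SSZ))))
  →11  S(add(S(add(Z, mul(add(SZ, Z), SSZ))), mul(Z, mul(add(SSZ, Z), SSZ))))
  →12  S(S(add(add(Z, mul(add(SZ, Z), SSZ)), mul(Z, mul(add(SSZ, Z), SSZ)))))
  →13  S(S(add(mul(add(SZ, Z), SSZ), mul(Z, mul(add(SSZ, Z), SSZ)))))
  →14  S(S(add(mul(S(add(Z, Z)), SSZ), mul(Z, mul(add(SSZ, Z), SSZ)))))
  →15  S(S(add(add(SSZ, mul(add(Z, Z), SSZ)), mul(Z, mul(add(SSZ, Z), SSZ)))))
  →16  S(S(add(S(add(SZ, mul(add(Z, Z), SSZ))), mul(Z, mul(add(SSZ, Z), SSZ)))))
  →17  S(S(S(add(add(SZ, mul(add(Z, Z), SSZ)), mul(Z, mul(add(SSZ, Z), SSZ))))))
  →18  S(S(S(add(S(add(Z, mul(add(Z, Z), SSZ))), mul(Z, mul(add(SSZ, Z), SSZ))))))
  →19  S(S(S(S(add(add(Z, mul(add(Z, Z), SSZ)), mul(Z, mul(add(SSZ, Z), SSZ)))))))
  →20  S(S(S(S(add(mul(add(Z, Z), SSZ), mul(Z, mul(add(SSZ, Z), SSZ)))))))
  →21  S(S(S(S(add(mul(Z, SSZ), mul(Z, mul(add(SSZ, Z), SSZ)))))))
  →22  S(S(S(S(add(Z, mul(Z, mul(add(SSZ, Z), SSZ)))))))
  →23  S(S(S(S(mul(Z, mul(add(SSZ, Z), SSZ))))))
  →24  S^4(Z)

Answer: normal form = S^4(Z)  (in 24 steps)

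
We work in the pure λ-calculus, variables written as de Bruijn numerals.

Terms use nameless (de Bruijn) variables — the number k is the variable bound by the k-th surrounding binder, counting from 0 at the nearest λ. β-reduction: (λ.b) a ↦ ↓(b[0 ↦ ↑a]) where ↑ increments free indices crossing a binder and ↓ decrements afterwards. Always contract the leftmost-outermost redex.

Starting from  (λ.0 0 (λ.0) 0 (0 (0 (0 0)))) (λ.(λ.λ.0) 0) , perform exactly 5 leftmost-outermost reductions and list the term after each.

Answer: after 5 steps: (λ.(λ.λ.0) 0) ((λ.(λ.λ.0) 0) ((λ.(λ.λ.0) 0) ((λ.(λ.λ.0) 0) (λ.(λ.λ.0) 0))))

Derivation:
  start: (λ.0 0 (λ.0) 0 (0 (0 (0 0)))) (λ.(λ.λ.0) 0)
  →1  (λ.(λ.λ.0) 0) (λ.(λ.λ.0) 0) (λ.0) (λ.(λ.λ.0) 0) ((λ.(λ.λ.0) 0) ((λ.(λ.λ.0) 0) ((λ.(λ.λ.0) 0) (λ.(λ.λ.0) 0))))
  →2  (λ.λ.0) (λ.(λ.λ.0) 0) (λ.0) (λ.(λ.λ.0) 0) ((λ.(λ.λ.0) 0) ((λ.(λ.λ.0) 0) ((λ.(λ.λ.0) 0) (λ.(λ.λ.0) 0))))
  →3  (λ.0) (λ.0) (λ.(λ.λ.0) 0) ((λ.(λ.λ.0) 0) ((λ.(λ.λ.0) 0) ((λ.(λ.λ.0) 0) (λ.(λ.λ.0) 0))))
  →4  (λ.0) (λ.(λ.λ.0) 0) ((λ.(λ.λ.0) 0) ((λ.(λ.λ.0) 0) ((λ.(λ.λ.0) 0) (λ.(λ.λ.0) 0))))
  →5  (λ.(λ.λ.0) 0) ((λ.(λ.λ.0) 0) ((λ.(λ.λ.0) 0) ((λ.(λ.λ.0) 0) (λ.(λ.λ.0) 0))))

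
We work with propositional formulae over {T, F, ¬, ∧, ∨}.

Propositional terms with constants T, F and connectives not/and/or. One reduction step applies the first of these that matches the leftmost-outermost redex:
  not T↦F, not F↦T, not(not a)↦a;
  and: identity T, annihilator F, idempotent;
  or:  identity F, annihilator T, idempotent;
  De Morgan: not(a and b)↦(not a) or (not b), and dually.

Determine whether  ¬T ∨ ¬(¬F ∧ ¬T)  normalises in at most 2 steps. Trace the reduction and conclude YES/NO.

Answer: NO — after 2 steps the term is ¬(¬F ∧ ¬T), not yet normal

Reduction:
  start: ¬T ∨ ¬(¬F ∧ ¬T)
  →1  F ∨ ¬(¬F ∧ ¬T)
  →2  ¬(¬F ∧ ¬T)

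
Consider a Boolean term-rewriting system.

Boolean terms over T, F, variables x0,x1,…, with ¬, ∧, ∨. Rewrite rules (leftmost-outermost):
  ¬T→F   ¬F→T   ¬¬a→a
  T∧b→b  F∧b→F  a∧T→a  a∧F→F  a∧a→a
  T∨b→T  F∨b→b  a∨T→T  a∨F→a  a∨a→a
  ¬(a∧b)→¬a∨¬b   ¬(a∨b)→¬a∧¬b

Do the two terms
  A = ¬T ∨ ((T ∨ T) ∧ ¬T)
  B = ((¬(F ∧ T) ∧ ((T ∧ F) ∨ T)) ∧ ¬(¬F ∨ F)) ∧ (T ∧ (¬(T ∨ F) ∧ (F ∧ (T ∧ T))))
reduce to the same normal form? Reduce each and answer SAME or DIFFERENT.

Answer: SAME — A ⇓ F, B ⇓ F

Reduction:
Term A:
  start: ¬T ∨ ((T ∨ T) ∧ ¬T)
  [1] F ∨ ((T ∨ T) ∧ ¬T)
  [2] (T ∨ T) ∧ ¬T
  [3] T ∧ ¬T
  [4] ¬T
  [5] F

Term B:
  start: ((¬(F ∧ T) ∧ ((T ∧ F) ∨ T)) ∧ ¬(¬F ∨ F)) ∧ (T ∧ (¬(T ∨ F) ∧ (F ∧ (T ∧ T))))
  [1] (((¬F ∨ ¬T) ∧ ((T ∧ F) ∨ T)) ∧ ¬(¬F ∨ F)) ∧ (T ∧ (¬(T ∨ F) ∧ (F ∧ (T ∧ T))))
  [2] (((T ∨ ¬T) ∧ ((T ∧ F) ∨ T)) ∧ ¬(¬F ∨ F)) ∧ (T ∧ (¬(T ∨ F) ∧ (F ∧ (T ∧ T))))
  [3] ((T ∧ ((T ∧ F) ∨ T)) ∧ ¬(¬F ∨ F)) ∧ (T ∧ (¬(T ∨ F) ∧ (F ∧ (T ∧ T))))
  [4] (((T ∧ F) ∨ T) ∧ ¬(¬F ∨ F)) ∧ (T ∧ (¬(T ∨ F) ∧ (F ∧ (T ∧ T))))
  [5] (T ∧ ¬(¬F ∨ F)) ∧ (T ∧ (¬(T ∨ F) ∧ (F ∧ (T ∧ T))))
  [6] ¬(¬F ∨ F) ∧ (T ∧ (¬(T ∨ F) ∧ (F ∧ (T ∧ T))))
  [7] (¬¬F ∧ ¬F) ∧ (T ∧ (¬(T ∨ F) ∧ (F ∧ (T ∧ T))))
  [8] (F ∧ ¬F) ∧ (T ∧ (¬(T ∨ F) ∧ (F ∧ (T ∧ T))))
  [9] F ∧ (T ∧ (¬(T ∨ F) ∧ (F ∧ (T ∧ T))))
  [10] F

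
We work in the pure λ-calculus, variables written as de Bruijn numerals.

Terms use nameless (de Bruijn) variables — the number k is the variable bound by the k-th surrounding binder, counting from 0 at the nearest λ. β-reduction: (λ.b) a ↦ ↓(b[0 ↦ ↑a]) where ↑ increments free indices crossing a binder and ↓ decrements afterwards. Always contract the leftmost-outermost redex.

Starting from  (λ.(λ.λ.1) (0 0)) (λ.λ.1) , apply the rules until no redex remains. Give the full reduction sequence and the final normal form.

Answer: normal form = λ.λ.λ.λ.1  (in 3 steps)

Derivation:
  start: (λ.(λ.λ.1) (0 0)) (λ.λ.1)
  [1] (λ.λ.1) ((λ.λ.1) (λ.λ.1))
  [2] λ.(λ.λ.1) (λ.λ.1)
  [3] λ.λ.λ.λ.1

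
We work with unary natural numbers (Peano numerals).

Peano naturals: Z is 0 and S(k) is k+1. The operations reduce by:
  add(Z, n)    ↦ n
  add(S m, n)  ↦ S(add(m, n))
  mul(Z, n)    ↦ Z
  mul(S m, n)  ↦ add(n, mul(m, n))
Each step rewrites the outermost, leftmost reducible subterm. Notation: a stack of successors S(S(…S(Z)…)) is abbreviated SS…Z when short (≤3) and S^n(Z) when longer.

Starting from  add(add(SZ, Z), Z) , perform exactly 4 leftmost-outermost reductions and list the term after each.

  start: add(add(SZ, Z), Z)
  step 1: add(S(add(Z, Z)), Z)
  step 2: S(add(add(Z, Z), Z))
  step 3: S(add(Z, Z))
  step 4: SZ

Answer: after 4 steps: SZ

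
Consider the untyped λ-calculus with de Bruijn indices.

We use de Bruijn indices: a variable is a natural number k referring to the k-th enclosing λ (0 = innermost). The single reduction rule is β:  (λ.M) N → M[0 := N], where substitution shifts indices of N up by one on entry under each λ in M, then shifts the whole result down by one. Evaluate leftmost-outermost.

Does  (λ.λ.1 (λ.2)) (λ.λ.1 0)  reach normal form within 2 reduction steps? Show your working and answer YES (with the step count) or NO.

Answer: NO — after 2 steps the term is λ.λ.(λ.λ.λ.1 0) 0, not yet normal

Derivation:
  start: (λ.λ.1 (λ.2)) (λ.λ.1 0)
  step 1: λ.(λ.λ.1 0) (λ.λ.λ.1 0)
  step 2: λ.λ.(λ.λ.λ.1 0) 0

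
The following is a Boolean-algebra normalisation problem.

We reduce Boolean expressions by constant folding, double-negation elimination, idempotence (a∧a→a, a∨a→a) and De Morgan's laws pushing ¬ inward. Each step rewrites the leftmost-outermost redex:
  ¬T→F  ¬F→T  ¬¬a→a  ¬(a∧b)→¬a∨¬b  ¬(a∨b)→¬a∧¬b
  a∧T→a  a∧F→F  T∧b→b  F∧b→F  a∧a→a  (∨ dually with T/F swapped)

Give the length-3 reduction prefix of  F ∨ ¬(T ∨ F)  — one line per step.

  start: F ∨ ¬(T ∨ F)
  step 1: ¬(T ∨ F)
  step 2: ¬T ∧ ¬F
  step 3: F ∧ ¬F

Answer: after 3 steps: F ∧ ¬F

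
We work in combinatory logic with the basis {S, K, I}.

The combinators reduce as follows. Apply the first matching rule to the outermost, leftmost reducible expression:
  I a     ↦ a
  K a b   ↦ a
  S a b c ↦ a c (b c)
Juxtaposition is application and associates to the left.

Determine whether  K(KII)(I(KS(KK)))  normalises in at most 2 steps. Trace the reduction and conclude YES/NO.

  start: K(KII)(I(KS(KK)))
  [1] KII
  [2] I

Answer: YES — reaches normal form I in 2 ≤ 2 steps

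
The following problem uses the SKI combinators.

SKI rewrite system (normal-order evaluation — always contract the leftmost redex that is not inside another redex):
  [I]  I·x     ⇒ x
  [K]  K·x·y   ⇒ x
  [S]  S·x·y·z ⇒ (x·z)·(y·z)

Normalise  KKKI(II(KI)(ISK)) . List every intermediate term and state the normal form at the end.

  start: KKKI(II(KI)(ISK))
  →1  KI(II(KI)(ISK))
  →2  I

Answer: normal form = I  (in 2 steps)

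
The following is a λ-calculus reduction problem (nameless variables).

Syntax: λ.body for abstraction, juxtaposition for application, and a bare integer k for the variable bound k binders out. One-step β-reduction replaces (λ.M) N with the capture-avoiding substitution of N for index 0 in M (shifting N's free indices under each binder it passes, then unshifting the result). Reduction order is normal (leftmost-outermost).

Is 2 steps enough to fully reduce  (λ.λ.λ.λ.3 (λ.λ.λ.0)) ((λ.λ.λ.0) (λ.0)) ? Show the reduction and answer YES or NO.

  start: (λ.λ.λ.λ.3 (λ.λ.λ.0)) ((λ.λ.λ.0) (λ.0))
  [1] λ.λ.λ.(λ.λ.λ.0) (λ.0) (λ.λ.λ.0)
  [2] λ.λ.λ.(λ.λ.0) (λ.λ.λ.0)

Answer: NO — after 2 steps the term is λ.λ.λ.(λ.λ.0) (λ.λ.λ.0), not yet normal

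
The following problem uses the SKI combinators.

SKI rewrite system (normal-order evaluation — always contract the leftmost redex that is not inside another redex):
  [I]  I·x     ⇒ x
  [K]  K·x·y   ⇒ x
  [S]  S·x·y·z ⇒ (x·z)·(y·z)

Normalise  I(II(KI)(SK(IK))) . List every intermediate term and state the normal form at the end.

  start: I(II(KI)(SK(IK)))
  [1] II(KI)(SK(IK))
  [2] I(KI)(SK(IK))
  [3] KI(SK(IK))
  [4] I

Answer: normal form = I  (in 4 steps)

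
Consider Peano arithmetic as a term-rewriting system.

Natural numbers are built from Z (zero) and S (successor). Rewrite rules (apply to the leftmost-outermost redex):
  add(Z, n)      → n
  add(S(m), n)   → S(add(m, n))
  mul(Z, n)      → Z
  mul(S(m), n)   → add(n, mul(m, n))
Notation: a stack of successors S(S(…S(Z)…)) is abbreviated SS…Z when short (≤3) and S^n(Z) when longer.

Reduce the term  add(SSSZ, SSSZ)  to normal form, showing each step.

  start: add(SSSZ, SSSZ)
  [1] S(add(SSZ, SSSZ))
  [2] S(S(add(SZ, SSSZ)))
  [3] S(S(S(add(Z, SSSZ))))
  [4] S^6(Z)

Answer: normal form = S^6(Z)  (in 4 steps)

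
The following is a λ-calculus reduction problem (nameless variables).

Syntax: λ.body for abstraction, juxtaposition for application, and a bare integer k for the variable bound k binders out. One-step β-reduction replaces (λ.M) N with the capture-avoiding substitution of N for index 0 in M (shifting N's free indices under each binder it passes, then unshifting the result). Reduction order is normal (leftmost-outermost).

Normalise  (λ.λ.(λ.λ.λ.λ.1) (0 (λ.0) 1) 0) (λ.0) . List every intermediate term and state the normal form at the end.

Answer: normal form = λ.λ.λ.1  (in 3 steps)

Reduction:
  start: (λ.λ.(λ.λ.λ.λ.1) (0 (λ.0) 1) 0) (λ.0)
  [1] λ.(λ.λ.λ.λ.1) (0 (λ.0) (λ.0)) 0
  [2] λ.(λ.λ.λ.1) 0
  [3] λ.λ.λ.1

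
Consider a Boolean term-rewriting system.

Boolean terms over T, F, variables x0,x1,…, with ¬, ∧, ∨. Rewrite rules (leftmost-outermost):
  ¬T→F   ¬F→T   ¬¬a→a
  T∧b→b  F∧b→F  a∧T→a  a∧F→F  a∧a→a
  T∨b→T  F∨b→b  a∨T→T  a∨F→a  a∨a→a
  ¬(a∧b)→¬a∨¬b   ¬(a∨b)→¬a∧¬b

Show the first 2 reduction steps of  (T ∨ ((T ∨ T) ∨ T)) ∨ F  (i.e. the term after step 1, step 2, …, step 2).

Answer: after 2 steps: T

Working:
  start: (T ∨ ((T ∨ T) ∨ T)) ∨ F
  [1] T ∨ ((T ∨ T) ∨ T)
  [2] T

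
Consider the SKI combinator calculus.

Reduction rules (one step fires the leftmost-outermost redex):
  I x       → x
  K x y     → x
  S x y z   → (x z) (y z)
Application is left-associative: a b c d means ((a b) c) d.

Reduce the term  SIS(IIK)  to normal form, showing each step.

Answer: normal form = K(SK)  (in 6 steps)

Working:
  start: SIS(IIK)
  →1  I(IIK)(S(IIK))
  →2  IIK(S(IIK))
  →3  IK(S(IIK))
  →4  K(S(IIK))
  →5  K(S(IK))
  →6  K(SK)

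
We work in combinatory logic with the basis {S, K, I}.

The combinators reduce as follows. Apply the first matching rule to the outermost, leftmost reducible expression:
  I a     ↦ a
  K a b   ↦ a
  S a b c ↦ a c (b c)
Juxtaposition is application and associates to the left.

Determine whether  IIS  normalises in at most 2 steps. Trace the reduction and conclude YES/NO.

  start: IIS
  [1] IS
  [2] S

Answer: YES — reaches normal form S in 2 ≤ 2 steps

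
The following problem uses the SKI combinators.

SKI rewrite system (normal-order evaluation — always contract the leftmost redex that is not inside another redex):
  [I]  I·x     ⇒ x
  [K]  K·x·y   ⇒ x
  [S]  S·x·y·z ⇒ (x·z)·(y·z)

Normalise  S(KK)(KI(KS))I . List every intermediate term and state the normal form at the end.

  start: S(KK)(KI(KS))I
  [1] KKI(KI(KS)I)
  [2] K(KI(KS)I)
  [3] K(II)
  [4] KI

Answer: normal form = KI  (in 4 steps)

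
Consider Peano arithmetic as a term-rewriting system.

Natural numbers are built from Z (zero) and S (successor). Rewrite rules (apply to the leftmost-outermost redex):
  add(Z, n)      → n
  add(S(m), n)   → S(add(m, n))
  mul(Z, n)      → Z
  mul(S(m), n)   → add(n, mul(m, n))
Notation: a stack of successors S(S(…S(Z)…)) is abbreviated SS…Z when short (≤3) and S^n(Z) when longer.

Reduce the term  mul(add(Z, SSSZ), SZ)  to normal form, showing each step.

Answer: normal form = SSSZ  (in 11 steps)

Working:
  start: mul(add(Z, SSSZ), SZ)
  step 1: mul(SSSZ, SZ)
  step 2: add(SZ, mul(SSZ, SZ))
  step 3: S(add(Z, mul(SSZ, SZ)))
  step 4: S(mul(SSZ, SZ))
  step 5: S(add(SZ, mul(SZ, SZ)))
  step 6: S(S(add(Z, mul(SZ, SZ))))
  step 7: S(S(mul(SZ, SZ)))
  step 8: S(S(add(SZ, mul(Z, SZ))))
  step 9: S(S(S(add(Z, mul(Z, SZ)))))
  step 10: S(S(S(mul(Z, SZ))))
  step 11: SSSZ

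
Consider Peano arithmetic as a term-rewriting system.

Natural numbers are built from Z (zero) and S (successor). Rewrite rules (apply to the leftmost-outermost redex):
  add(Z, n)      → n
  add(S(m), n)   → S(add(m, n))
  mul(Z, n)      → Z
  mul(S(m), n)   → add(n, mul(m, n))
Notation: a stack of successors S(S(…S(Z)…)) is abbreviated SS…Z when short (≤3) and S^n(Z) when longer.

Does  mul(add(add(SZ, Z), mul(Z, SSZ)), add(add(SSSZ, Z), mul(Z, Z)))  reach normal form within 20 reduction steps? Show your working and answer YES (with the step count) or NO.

Answer: YES — reaches normal form SSSZ in 20 ≤ 20 steps

Derivation:
  start: mul(add(add(SZ, Z), mul(Z, SSZ)), add(add(SSSZ, Z), mul(Z, Z)))
  [1] mul(add(S(add(Z, Z)), mul(Z, SSZ)), add(add(SSSZ, Z), mul(Z, Z)))
  [2] mul(S(add(add(Z, Z), mul(Z, SSZ))), add(add(SSSZ, Z), mul(Z, Z)))
  [3] add(add(add(SSSZ, Z), mul(Z, Z)), mul(add(add(Z, Z), mul(Z, SSZ)), add(add(SSSZ, Z), mul(Z, Z))))
  [4] add(add(S(add(SSZ, Z)), mul(Z, Z)), mul(add(add(Z, Z), mul(Z, SSZ)), add(add(SSSZ, Z), mul(Z, Z))))
  [5] add(S(add(add(SSZ, Z), mul(Z, Z))), mul(add(add(Z, Z), mul(Z, SSZ)), add(add(SSSZ, Z), mul(Z, Z))))
  [6] S(add(add(add(SSZ, Z), mul(Z, Z)), mul(add(add(Z, Z), mul(Z, SSZ)), add(add(SSSZ, Z), mul(Z, Z)))))
  [7] S(add(add(S(add(SZ, Z)), mul(Z, Z)), mul(add(add(Z, Z), mul(Z, SSZ)), add(add(SSSZ, Z), mul(Z, Z)))))
  [8] S(add(S(add(add(SZ, Z), mul(Z, Z))), mul(add(add(Z, Z), mul(Z, SSZ)), add(add(SSSZ, Z), mul(Z, Z)))))
  [9] S(S(add(add(add(SZ, Z), mul(Z, Z)), mul(add(add(Z, Z), mul(Z, SSZ)), add(add(SSSZ, Z), mul(Z, Z))))))
  [10] S(S(add(add(S(add(Z, Z)), mul(Z, Z)), mul(add(add(Z, Z), mul(Z, SSZ)), add(add(SSSZ, Z), mul(Z, Z))))))
  [11] S(S(add(S(add(add(Z, Z), mul(Z, Z))), mul(add(add(Z, Z), mul(Z, SSZ)), add(add(SSSZ, Z), mul(Z, Z))))))
  [12] S(S(S(add(add(add(Z, Z), mul(Z, Z)), mul(add(add(Z, Z), mul(Z, SSZ)), add(add(SSSZ, Z), mul(Z, Z)))))))
  [13] S(S(S(add(add(Z, mul(Z, Z)), mul(add(add(Z, Z), mul(Z, SSZ)), add(add(SSSZ, Z), mul(Z, Z)))))))
  [14] S(S(S(add(mul(Z, Z), mul(add(add(Z, Z), mul(Z, SSZ)), add(add(SSSZ, Z), mul(Z, Z)))))))
  [15] S(S(S(add(Z, mul(add(add(Z, Z), mul(Z, SSZ)), add(add(SSSZ, Z), mul(Z, Z)))))))
  [16] S(S(S(mul(add(add(Z, Z), mul(Z, SSZ)), add(add(SSSZ, Z), mul(Z, Z))))))
  [17] S(S(S(mul(add(Z, mul(Z, SSZ)), add(add(SSSZ, Z), mul(Z, Z))))))
  [18] S(S(S(mul(mul(Z, SSZ), add(add(SSSZ, Z), mul(Z, Z))))))
  [19] S(S(S(mul(Z, add(add(SSSZ, Z), mul(Z, Z))))))
  [20] SSSZ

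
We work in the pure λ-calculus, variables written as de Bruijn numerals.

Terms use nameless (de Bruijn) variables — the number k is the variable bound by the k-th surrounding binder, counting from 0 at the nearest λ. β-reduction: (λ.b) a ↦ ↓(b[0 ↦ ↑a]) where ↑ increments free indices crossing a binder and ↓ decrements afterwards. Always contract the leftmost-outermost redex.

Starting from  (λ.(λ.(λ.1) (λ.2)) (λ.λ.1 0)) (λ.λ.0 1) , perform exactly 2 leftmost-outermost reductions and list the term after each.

Answer: after 2 steps: (λ.λ.λ.1 0) (λ.λ.λ.0 1)

Derivation:
  start: (λ.(λ.(λ.1) (λ.2)) (λ.λ.1 0)) (λ.λ.0 1)
  →1  (λ.(λ.1) (λ.λ.λ.0 1)) (λ.λ.1 0)
  →2  (λ.λ.λ.1 0) (λ.λ.λ.0 1)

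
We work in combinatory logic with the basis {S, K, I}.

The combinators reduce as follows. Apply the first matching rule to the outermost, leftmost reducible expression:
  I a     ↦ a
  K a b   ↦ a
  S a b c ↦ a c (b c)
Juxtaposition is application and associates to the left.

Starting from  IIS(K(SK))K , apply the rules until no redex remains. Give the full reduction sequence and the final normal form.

Answer: normal form = S(K(SK))K  (in 2 steps)

Reduction:
  start: IIS(K(SK))K
  →1  IS(K(SK))K
  →2  S(K(SK))K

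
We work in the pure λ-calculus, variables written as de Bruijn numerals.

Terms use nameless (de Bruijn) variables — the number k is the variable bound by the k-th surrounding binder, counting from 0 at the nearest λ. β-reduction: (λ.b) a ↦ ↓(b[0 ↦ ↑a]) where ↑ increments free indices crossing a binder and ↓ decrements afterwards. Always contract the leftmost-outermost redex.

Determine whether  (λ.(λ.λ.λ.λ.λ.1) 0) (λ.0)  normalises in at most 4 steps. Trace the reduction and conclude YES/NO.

  start: (λ.(λ.λ.λ.λ.λ.1) 0) (λ.0)
  [1] (λ.λ.λ.λ.λ.1) (λ.0)
  [2] λ.λ.λ.λ.1

Answer: YES — reaches normal form λ.λ.λ.λ.1 in 2 ≤ 4 steps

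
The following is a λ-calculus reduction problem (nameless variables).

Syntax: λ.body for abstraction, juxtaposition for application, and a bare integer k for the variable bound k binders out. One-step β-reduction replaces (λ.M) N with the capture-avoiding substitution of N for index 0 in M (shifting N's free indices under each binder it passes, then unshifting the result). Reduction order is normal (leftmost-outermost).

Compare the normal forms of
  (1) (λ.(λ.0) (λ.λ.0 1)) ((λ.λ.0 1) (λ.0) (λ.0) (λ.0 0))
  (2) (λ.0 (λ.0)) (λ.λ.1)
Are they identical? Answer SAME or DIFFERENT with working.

Term A:
  start: (λ.(λ.0) (λ.λ.0 1)) ((λ.λ.0 1) (λ.0) (λ.0) (λ.0 0))
  step 1: (λ.0) (λ.λ.0 1)
  step 2: λ.λ.0 1

Term B:
  start: (λ.0 (λ.0)) (λ.λ.1)
  step 1: (λ.λ.1) (λ.0)
  step 2: λ.λ.0

Answer: DIFFERENT — A ⇓ λ.λ.0 1, B ⇓ λ.λ.0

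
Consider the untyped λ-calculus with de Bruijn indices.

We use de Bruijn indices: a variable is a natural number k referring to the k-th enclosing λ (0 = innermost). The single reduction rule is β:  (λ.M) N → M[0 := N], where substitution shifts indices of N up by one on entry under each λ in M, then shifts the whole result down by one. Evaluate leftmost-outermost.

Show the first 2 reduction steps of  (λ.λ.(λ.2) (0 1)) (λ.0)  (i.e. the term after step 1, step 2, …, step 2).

  start: (λ.λ.(λ.2) (0 1)) (λ.0)
  step 1: λ.(λ.λ.0) (0 (λ.0))
  step 2: λ.λ.0

Answer: after 2 steps: λ.λ.0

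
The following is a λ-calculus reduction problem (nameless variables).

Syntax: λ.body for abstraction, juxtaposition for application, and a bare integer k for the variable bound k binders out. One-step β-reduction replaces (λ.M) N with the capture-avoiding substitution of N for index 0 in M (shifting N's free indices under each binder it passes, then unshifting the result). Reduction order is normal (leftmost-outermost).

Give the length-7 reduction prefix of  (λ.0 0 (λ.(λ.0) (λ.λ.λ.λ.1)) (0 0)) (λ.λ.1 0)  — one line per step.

  start: (λ.0 0 (λ.(λ.0) (λ.λ.λ.λ.1)) (0 0)) (λ.λ.1 0)
  step 1: (λ.λ.1 0) (λ.λ.1 0) (λ.(λ.0) (λ.λ.λ.λ.1)) ((λ.λ.1 0) (λ.λ.1 0))
  step 2: (λ.(λ.λ.1 0) 0) (λ.(λ.0) (λ.λ.λ.λ.1)) ((λ.λ.1 0) (λ.λ.1 0))
  step 3: (λ.λ.1 0) (λ.(λ.0) (λ.λ.λ.λ.1)) ((λ.λ.1 0) (λ.λ.1 0))
  step 4: (λ.(λ.(λ.0) (λ.λ.λ.λ.1)) 0) ((λ.λ.1 0) (λ.λ.1 0))
  step 5: (λ.(λ.0) (λ.λ.λ.λ.1)) ((λ.λ.1 0) (λ.λ.1 0))
  step 6: (λ.0) (λ.λ.λ.λ.1)
  step 7: λ.λ.λ.λ.1

Answer: after 7 steps: λ.λ.λ.λ.1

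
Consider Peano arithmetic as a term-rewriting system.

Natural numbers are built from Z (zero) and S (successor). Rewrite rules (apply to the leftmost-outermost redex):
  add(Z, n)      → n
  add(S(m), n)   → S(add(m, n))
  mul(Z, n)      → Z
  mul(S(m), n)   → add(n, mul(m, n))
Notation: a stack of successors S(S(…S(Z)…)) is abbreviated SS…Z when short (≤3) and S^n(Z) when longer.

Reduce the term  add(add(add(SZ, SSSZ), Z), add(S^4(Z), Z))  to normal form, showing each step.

Answer: normal form = S^8(Z)  (in 17 steps)

Derivation:
  start: add(add(add(SZ, SSSZ), Z), add(S^4(Z), Z))
  step 1: add(add(S(add(Z, SSSZ)), Z), add(S^4(Z), Z))
  step 2: add(S(add(add(Z, SSSZ), Z)), add(S^4(Z), Z))
  step 3: S(add(add(add(Z, SSSZ), Z), add(S^4(Z), Z)))
  step 4: S(add(add(SSSZ, Z), add(S^4(Z), Z)))
  step 5: S(add(S(add(SSZ, Z)), add(S^4(Z), Z)))
  step 6: S(S(add(add(SSZ, Z), add(S^4(Z), Z))))
  step 7: S(S(add(S(add(SZ, Z)), add(S^4(Z), Z))))
  step 8: S(S(S(add(add(SZ, Z), add(S^4(Z), Z)))))
  step 9: S(S(S(add(S(add(Z, Z)), add(S^4(Z), Z)))))
  step 10: S(S(S(S(add(add(Z, Z), add(S^4(Z), Z))))))
  step 11: S(S(S(S(add(Z, add(S^4(Z), Z))))))
  step 12: S(S(S(S(add(S^4(Z), Z)))))
  step 13: S(S(S(S(S(add(SSSZ, Z))))))
  step 14: S(S(S(S(S(S(add(SSZ, Z)))))))
  step 15: S(S(S(S(S(S(S(add(SZ, Z))))))))
  step 16: S(S(S(S(S(S(S(S(add(Z, Z)))))))))
  step 17: S^8(Z)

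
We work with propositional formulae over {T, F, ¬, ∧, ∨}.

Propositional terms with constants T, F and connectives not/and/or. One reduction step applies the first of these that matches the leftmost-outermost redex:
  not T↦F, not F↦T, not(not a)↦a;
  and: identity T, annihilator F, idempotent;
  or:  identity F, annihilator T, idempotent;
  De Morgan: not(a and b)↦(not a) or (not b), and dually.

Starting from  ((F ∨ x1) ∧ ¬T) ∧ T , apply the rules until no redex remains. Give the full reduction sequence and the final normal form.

  start: ((F ∨ x1) ∧ ¬T) ∧ T
  →1  (F ∨ x1) ∧ ¬T
  →2  x1 ∧ ¬T
  →3  x1 ∧ F
  →4  F

Answer: normal form = F  (in 4 steps)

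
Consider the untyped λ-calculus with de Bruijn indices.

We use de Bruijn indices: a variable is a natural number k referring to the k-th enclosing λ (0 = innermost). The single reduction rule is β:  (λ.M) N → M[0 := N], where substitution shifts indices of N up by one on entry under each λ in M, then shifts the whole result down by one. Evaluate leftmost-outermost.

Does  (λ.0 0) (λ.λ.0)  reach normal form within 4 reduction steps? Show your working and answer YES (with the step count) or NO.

Answer: YES — reaches normal form λ.0 in 2 ≤ 4 steps

Derivation:
  start: (λ.0 0) (λ.λ.0)
  step 1: (λ.λ.0) (λ.λ.0)
  step 2: λ.0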